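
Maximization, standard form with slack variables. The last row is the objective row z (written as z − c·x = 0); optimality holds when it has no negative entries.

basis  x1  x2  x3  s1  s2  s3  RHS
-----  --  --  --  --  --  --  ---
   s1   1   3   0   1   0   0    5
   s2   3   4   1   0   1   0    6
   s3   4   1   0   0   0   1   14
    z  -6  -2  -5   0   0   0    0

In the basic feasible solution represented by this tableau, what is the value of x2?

x2 is not in the basis, so in the current basic feasible solution x2 = 0.

0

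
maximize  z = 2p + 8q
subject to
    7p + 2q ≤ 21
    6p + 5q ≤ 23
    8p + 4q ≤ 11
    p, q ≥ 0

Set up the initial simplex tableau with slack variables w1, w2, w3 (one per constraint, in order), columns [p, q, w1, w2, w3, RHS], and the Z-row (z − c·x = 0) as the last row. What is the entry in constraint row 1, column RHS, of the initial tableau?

21

The RHS of constraint 1 is b_1 = 21.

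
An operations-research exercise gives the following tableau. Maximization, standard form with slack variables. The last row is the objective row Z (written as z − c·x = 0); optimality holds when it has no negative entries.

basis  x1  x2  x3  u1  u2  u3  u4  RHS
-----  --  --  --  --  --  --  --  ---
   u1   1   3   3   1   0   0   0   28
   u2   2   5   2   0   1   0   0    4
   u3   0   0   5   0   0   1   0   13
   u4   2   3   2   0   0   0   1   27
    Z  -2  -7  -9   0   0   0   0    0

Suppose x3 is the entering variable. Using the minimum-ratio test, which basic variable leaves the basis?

u2

Column x3 entries and ratios — u1: 28/3 = 28/3; u2: 4/2 = 2; u3: 13/5 = 13/5; u4: 27/2 = 27/2.
Smallest ratio is 2 in the row of u2, so u2 leaves.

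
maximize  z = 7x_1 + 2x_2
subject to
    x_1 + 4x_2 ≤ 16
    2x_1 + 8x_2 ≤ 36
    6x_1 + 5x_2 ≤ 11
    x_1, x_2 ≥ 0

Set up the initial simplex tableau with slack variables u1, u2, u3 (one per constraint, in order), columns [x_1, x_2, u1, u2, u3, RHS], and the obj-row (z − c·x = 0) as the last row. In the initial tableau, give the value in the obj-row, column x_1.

-7

The obj-row carries the negated objective coefficients: the x_1 entry is -7.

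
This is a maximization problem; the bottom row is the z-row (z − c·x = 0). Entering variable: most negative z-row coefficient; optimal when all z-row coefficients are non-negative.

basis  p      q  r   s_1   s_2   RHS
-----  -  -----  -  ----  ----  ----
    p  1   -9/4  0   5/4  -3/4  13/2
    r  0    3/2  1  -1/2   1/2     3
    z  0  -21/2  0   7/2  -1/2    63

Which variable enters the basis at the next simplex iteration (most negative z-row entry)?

q

Negative z-row entries: q: -21/2, s_2: -1/2.
The most negative is -21/2 in column q, so q enters.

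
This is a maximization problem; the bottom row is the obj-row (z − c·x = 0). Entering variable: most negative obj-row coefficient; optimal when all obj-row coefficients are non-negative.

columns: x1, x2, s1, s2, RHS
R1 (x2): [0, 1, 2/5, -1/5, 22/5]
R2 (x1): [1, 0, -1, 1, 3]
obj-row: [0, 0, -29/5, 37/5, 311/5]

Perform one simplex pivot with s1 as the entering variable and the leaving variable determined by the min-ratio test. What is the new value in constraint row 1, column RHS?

11

Ratio test on column s1 — row 1: (22/5)/(2/5) = 11; row 2: entry -1 ≤ 0. Minimum is 11 at row 1 (x2 leaves); pivot element 2/5.
Divide row 1 by 2/5; eliminate column s1 from the other rows.
In the new row 1, the RHS entry is the old entry divided by the pivot: (22/5)/(2/5) = 11.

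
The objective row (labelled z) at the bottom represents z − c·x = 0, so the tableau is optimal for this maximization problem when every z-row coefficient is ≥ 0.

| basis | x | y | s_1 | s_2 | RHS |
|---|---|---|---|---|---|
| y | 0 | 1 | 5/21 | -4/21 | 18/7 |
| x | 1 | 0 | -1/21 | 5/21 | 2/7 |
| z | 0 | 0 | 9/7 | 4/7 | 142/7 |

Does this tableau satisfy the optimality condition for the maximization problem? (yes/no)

Every z-row coefficient is ≥ 0, so the tableau is optimal.

yes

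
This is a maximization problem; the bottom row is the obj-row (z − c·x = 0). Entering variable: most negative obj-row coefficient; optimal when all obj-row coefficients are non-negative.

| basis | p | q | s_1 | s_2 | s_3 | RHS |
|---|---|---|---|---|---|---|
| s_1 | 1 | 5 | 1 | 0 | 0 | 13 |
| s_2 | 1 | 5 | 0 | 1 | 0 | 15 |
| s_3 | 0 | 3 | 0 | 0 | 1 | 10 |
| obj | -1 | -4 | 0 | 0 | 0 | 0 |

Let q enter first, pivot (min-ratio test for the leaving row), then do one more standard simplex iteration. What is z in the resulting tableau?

Ratio test on column q — row 1: 13/5 = 13/5; row 2: 15/5 = 3; row 3: 10/3 = 10/3. Minimum is 13/5 at row 1 (s_1 leaves); pivot element 5.
Pivot on row 1; the obj-row RHS becomes 0 − (-4)·(13/5) = 52/5.
Next entering variable (most negative obj-row entry -1/5): p.
Ratio test on column p — row 1: (13/5)/(1/5) = 13; row 2: entry 0 ≤ 0; row 3: entry -3/5 ≤ 0. Minimum is 13 at row 1 (q leaves); pivot element 1/5.
After the second pivot the obj-row RHS is 52/5 − (-1/5)·13 = 13.

13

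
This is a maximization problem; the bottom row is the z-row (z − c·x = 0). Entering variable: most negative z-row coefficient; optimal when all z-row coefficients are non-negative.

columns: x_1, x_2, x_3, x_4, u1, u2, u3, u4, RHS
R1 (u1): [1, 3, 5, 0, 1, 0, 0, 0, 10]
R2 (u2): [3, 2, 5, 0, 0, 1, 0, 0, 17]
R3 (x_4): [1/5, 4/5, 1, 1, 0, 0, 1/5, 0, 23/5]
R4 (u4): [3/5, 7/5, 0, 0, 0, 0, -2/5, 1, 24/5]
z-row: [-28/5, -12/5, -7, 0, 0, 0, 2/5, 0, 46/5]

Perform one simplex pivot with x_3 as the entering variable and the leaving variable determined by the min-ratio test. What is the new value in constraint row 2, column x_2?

-1

Ratio test on column x_3 — row 1: 10/5 = 2; row 2: 17/5 = 17/5; row 3: (23/5)/1 = 23/5; row 4: entry 0 ≤ 0. Minimum is 2 at row 1 (u1 leaves); pivot element 5.
Divide row 1 by 5; eliminate column x_3 from the other rows.
Row 2 update in column x_2: 2 − 5·(3/5) = -1.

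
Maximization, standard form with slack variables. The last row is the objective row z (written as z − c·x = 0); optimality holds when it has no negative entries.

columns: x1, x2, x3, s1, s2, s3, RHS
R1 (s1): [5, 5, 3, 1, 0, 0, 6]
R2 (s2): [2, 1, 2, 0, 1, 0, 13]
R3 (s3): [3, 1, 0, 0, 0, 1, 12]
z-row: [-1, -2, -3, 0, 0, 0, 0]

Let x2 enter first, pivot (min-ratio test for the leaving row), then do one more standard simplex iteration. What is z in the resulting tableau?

6

Ratio test on column x2 — row 1: 6/5 = 6/5; row 2: 13/1 = 13; row 3: 12/1 = 12. Minimum is 6/5 at row 1 (s1 leaves); pivot element 5.
Pivot on row 1; the z-row RHS becomes 0 − (-2)·(6/5) = 12/5.
Next entering variable (most negative z-row entry -9/5): x3.
Ratio test on column x3 — row 1: (6/5)/(3/5) = 2; row 2: (59/5)/(7/5) = 59/7; row 3: entry -3/5 ≤ 0. Minimum is 2 at row 1 (x2 leaves); pivot element 3/5.
After the second pivot the z-row RHS is 12/5 − (-9/5)·2 = 6.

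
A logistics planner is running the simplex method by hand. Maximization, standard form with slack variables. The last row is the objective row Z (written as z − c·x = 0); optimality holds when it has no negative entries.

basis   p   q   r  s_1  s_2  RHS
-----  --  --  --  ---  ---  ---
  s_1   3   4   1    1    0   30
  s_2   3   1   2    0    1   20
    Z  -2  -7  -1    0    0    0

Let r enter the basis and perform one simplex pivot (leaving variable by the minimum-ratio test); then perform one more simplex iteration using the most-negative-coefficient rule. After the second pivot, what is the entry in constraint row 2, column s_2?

4/7

Ratio test on column r — row 1: 30/1 = 30; row 2: 20/2 = 10. Minimum is 10 at row 2 (s_2 leaves); pivot element 2.
Divide row 2 by 2; eliminate column r from the other rows.
Second iteration: most negative Z-row entry is -13/2 in column q, so q enters.
Ratio test on column q — row 1: 20/(7/2) = 40/7; row 2: 10/(1/2) = 20. Minimum is 40/7 at row 1 (s_1 leaves); pivot element 7/2.
Divide row 1 by 7/2; eliminate column q from the other rows.
After both pivots, the entry at constraint row 2, column s_2 is 4/7.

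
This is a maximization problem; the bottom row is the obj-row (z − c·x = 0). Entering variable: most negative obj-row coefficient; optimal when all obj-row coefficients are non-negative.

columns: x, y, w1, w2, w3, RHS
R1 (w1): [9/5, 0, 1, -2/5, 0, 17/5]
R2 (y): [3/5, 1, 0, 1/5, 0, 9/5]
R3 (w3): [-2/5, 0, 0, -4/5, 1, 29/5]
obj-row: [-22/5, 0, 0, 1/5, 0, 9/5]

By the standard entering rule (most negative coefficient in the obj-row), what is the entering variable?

x

Negative obj-row entries: x: -22/5.
The most negative is -22/5 in column x, so x enters.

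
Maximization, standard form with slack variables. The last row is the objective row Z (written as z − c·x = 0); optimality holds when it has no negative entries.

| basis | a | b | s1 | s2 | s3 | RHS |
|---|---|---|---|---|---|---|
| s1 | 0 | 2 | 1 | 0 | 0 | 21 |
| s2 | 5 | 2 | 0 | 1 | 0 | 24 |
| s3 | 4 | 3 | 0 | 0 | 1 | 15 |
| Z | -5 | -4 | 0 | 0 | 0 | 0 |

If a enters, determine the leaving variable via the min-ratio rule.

Column a entries and ratios — s1: 0 ≤ 0, skip; s2: 24/5 = 24/5; s3: 15/4 = 15/4.
Smallest ratio is 15/4 in the row of s3, so s3 leaves.

s3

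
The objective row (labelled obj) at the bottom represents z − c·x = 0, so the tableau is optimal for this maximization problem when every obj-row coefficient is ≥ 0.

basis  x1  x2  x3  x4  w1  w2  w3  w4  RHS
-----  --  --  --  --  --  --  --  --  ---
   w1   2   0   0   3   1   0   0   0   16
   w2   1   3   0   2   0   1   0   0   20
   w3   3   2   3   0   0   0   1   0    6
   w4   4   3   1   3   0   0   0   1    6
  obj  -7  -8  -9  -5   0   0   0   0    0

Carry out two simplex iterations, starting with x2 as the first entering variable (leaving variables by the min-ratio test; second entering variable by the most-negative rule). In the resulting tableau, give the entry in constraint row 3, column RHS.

Ratio test on column x2 — row 1: entry 0 ≤ 0; row 2: 20/3 = 20/3; row 3: 6/2 = 3; row 4: 6/3 = 2. Minimum is 2 at row 4 (w4 leaves); pivot element 3.
Divide row 4 by 3; eliminate column x2 from the other rows.
Second iteration: most negative obj-row entry is -19/3 in column x3, so x3 enters.
Ratio test on column x3 — row 1: entry 0 ≤ 0; row 2: entry -1 ≤ 0; row 3: 2/(7/3) = 6/7; row 4: 2/(1/3) = 6. Minimum is 6/7 at row 3 (w3 leaves); pivot element 7/3.
Divide row 3 by 7/3; eliminate column x3 from the other rows.
After both pivots, the entry at constraint row 3, column RHS is 6/7.

6/7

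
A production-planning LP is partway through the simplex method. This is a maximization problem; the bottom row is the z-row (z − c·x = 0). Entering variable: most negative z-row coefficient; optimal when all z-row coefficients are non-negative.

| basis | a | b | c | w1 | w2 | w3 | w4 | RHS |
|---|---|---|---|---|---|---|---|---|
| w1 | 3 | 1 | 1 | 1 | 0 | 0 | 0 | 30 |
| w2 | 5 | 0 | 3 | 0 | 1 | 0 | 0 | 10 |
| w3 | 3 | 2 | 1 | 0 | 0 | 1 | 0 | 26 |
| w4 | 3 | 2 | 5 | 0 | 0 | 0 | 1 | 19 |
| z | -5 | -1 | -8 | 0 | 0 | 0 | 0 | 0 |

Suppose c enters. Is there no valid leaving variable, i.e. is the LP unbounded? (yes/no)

no

Column c has positive entries in row(s) 1, 2, 3, 4, so the ratio test bounds it — not unbounded.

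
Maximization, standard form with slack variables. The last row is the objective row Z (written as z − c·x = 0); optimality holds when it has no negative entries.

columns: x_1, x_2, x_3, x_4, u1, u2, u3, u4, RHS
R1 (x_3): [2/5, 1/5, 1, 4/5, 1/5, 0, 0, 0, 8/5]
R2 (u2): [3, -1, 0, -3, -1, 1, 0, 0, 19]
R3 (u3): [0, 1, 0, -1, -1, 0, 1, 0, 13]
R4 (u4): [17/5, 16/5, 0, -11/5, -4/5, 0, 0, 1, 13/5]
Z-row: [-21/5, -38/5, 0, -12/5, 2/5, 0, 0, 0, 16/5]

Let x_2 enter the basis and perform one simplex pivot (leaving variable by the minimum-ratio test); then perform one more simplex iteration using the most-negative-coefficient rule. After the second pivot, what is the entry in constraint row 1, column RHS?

23/15

Ratio test on column x_2 — row 1: (8/5)/(1/5) = 8; row 2: entry -1 ≤ 0; row 3: 13/1 = 13; row 4: (13/5)/(16/5) = 13/16. Minimum is 13/16 at row 4 (u4 leaves); pivot element 16/5.
Divide row 4 by 16/5; eliminate column x_2 from the other rows.
Second iteration: most negative Z-row entry is -61/8 in column x_4, so x_4 enters.
Ratio test on column x_4 — row 1: (23/16)/(15/16) = 23/15; row 2: entry -59/16 ≤ 0; row 3: entry -5/16 ≤ 0; row 4: entry -11/16 ≤ 0. Minimum is 23/15 at row 1 (x_3 leaves); pivot element 15/16.
Divide row 1 by 15/16; eliminate column x_4 from the other rows.
After both pivots, the entry at constraint row 1, column RHS is 23/15.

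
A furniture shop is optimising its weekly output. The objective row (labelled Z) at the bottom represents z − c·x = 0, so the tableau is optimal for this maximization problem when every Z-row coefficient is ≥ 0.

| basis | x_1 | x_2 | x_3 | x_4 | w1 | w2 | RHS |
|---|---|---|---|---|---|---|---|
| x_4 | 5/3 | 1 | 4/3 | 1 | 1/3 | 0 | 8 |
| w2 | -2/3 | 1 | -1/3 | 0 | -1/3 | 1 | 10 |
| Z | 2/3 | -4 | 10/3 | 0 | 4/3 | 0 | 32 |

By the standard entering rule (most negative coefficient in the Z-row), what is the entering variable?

x_2

Negative Z-row entries: x_2: -4.
The most negative is -4 in column x_2, so x_2 enters.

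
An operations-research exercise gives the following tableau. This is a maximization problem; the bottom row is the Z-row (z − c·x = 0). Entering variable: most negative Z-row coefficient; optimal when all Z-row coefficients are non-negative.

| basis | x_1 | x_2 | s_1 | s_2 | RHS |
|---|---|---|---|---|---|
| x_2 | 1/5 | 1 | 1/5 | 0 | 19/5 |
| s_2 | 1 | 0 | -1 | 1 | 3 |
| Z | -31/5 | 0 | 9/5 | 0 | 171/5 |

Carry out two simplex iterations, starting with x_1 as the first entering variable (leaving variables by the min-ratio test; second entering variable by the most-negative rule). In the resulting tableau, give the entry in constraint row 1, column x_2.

Ratio test on column x_1 — row 1: (19/5)/(1/5) = 19; row 2: 3/1 = 3. Minimum is 3 at row 2 (s_2 leaves); pivot element 1.
Divide row 2 by 1; eliminate column x_1 from the other rows.
Second iteration: most negative Z-row entry is -22/5 in column s_1, so s_1 enters.
Ratio test on column s_1 — row 1: (16/5)/(2/5) = 8; row 2: entry -1 ≤ 0. Minimum is 8 at row 1 (x_2 leaves); pivot element 2/5.
Divide row 1 by 2/5; eliminate column s_1 from the other rows.
After both pivots, the entry at constraint row 1, column x_2 is 5/2.

5/2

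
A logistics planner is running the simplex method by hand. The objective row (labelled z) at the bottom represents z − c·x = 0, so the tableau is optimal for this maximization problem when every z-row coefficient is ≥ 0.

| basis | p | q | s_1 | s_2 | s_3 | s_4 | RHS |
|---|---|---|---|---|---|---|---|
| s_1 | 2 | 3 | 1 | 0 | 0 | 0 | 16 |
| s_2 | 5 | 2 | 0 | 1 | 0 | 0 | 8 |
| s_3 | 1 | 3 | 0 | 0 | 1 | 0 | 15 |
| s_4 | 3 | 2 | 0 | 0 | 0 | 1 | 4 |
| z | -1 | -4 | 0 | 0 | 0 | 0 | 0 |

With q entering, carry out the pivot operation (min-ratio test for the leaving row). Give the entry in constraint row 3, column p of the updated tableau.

Ratio test on column q — row 1: 16/3 = 16/3; row 2: 8/2 = 4; row 3: 15/3 = 5; row 4: 4/2 = 2. Minimum is 2 at row 4 (s_4 leaves); pivot element 2.
Divide row 4 by 2; eliminate column q from the other rows.
Row 3 update in column p: 1 − 3·(3/2) = -7/2.

-7/2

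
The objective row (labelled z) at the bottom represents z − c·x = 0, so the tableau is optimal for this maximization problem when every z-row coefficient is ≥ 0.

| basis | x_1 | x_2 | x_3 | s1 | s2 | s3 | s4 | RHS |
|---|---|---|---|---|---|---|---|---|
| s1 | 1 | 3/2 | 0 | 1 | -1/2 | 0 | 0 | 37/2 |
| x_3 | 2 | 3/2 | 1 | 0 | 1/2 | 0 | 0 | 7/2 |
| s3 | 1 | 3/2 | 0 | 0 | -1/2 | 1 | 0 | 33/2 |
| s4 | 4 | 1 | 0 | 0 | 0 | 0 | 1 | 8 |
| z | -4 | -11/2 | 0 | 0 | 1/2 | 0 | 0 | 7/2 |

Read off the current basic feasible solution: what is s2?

s2 is not in the basis, so in the current basic feasible solution s2 = 0.

0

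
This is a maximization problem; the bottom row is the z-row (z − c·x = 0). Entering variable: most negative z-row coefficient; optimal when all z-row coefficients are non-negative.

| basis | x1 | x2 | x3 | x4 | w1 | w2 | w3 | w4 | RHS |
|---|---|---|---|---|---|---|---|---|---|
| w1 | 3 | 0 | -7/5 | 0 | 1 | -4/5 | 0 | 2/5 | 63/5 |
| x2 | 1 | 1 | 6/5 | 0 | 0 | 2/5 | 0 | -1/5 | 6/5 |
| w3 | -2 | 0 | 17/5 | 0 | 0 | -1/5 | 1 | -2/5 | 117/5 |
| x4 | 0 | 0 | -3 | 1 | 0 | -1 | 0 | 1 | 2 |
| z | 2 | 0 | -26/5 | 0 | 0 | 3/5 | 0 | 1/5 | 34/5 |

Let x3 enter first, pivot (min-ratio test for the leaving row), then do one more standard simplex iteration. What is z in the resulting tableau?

Ratio test on column x3 — row 1: entry -7/5 ≤ 0; row 2: (6/5)/(6/5) = 1; row 3: (117/5)/(17/5) = 117/17; row 4: entry -3 ≤ 0. Minimum is 1 at row 2 (x2 leaves); pivot element 6/5.
Pivot on row 2; the z-row RHS becomes 34/5 − (-26/5)·1 = 12.
Next entering variable (most negative z-row entry -2/3): w4.
Ratio test on column w4 — row 1: 14/(1/6) = 84; row 2: entry -1/6 ≤ 0; row 3: 20/(1/6) = 120; row 4: 5/(1/2) = 10. Minimum is 10 at row 4 (x4 leaves); pivot element 1/2.
After the second pivot the z-row RHS is 12 − (-2/3)·10 = 56/3.

56/3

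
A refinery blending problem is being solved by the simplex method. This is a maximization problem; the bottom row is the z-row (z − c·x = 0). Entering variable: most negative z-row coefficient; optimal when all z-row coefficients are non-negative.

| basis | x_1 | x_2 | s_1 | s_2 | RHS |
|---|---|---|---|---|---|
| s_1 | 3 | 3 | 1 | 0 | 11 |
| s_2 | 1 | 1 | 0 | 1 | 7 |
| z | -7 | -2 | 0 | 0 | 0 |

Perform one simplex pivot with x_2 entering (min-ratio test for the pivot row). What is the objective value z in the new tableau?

22/3

Ratio test on column x_2 — row 1: 11/3 = 11/3; row 2: 7/1 = 7. Minimum is 11/3 at row 1 (s_1 leaves); pivot element 3.
Pivot on row 1; the z-row RHS becomes 0 − (-2)·(11/3) = 22/3.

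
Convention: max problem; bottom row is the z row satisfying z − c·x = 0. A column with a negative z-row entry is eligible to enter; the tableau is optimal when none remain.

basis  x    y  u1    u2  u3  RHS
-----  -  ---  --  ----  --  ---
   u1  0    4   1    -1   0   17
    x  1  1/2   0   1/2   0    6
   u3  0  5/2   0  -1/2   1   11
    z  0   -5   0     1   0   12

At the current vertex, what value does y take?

y is not in the basis, so in the current basic feasible solution y = 0.

0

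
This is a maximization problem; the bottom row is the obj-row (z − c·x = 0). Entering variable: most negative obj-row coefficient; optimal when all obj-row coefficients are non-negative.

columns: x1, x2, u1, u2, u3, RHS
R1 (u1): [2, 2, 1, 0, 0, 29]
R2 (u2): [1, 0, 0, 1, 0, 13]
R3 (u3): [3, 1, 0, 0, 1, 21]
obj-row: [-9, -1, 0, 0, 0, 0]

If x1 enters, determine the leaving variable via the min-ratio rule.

Column x1 entries and ratios — u1: 29/2 = 29/2; u2: 13/1 = 13; u3: 21/3 = 7.
Smallest ratio is 7 in the row of u3, so u3 leaves.

u3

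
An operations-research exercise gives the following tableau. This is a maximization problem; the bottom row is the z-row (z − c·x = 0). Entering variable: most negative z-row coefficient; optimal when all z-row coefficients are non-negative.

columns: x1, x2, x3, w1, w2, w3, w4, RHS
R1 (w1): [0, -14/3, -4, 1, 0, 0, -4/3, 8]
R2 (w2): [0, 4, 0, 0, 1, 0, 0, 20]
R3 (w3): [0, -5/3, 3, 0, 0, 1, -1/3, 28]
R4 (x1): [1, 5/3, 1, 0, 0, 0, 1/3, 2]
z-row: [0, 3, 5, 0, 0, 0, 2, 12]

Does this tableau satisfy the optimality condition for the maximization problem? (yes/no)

Every z-row coefficient is ≥ 0, so the tableau is optimal.

yes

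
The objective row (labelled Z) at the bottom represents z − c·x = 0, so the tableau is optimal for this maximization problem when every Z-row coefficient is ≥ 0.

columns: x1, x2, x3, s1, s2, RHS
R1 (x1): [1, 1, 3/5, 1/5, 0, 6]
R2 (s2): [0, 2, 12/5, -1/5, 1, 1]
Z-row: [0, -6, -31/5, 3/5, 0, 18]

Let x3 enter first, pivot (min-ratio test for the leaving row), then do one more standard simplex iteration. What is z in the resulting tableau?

21

Ratio test on column x3 — row 1: 6/(3/5) = 10; row 2: 1/(12/5) = 5/12. Minimum is 5/12 at row 2 (s2 leaves); pivot element 12/5.
Pivot on row 2; the Z-row RHS becomes 18 − (-31/5)·(5/12) = 247/12.
Next entering variable (most negative Z-row entry -5/6): x2.
Ratio test on column x2 — row 1: (23/4)/(1/2) = 23/2; row 2: (5/12)/(5/6) = 1/2. Minimum is 1/2 at row 2 (x3 leaves); pivot element 5/6.
After the second pivot the Z-row RHS is 247/12 − (-5/6)·(1/2) = 21.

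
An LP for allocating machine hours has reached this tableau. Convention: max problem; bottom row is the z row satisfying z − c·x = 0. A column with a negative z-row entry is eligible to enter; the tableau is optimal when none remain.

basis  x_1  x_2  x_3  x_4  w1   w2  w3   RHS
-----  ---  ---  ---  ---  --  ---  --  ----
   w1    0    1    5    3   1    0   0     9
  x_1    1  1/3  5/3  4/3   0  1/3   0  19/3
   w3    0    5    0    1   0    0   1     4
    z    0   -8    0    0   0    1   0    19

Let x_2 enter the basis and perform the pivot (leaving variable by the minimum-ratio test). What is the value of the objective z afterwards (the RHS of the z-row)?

Ratio test on column x_2 — row 1: 9/1 = 9; row 2: (19/3)/(1/3) = 19; row 3: 4/5 = 4/5. Minimum is 4/5 at row 3 (w3 leaves); pivot element 5.
Pivot on row 3; the z-row RHS becomes 19 − (-8)·(4/5) = 127/5.

127/5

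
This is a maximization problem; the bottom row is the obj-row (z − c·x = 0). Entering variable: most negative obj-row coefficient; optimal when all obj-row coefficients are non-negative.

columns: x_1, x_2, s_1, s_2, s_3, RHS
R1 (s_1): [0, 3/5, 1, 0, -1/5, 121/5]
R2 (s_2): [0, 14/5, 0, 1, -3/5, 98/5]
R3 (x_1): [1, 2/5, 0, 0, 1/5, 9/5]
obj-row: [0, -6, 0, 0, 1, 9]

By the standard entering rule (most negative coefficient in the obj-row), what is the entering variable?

x_2

Negative obj-row entries: x_2: -6.
The most negative is -6 in column x_2, so x_2 enters.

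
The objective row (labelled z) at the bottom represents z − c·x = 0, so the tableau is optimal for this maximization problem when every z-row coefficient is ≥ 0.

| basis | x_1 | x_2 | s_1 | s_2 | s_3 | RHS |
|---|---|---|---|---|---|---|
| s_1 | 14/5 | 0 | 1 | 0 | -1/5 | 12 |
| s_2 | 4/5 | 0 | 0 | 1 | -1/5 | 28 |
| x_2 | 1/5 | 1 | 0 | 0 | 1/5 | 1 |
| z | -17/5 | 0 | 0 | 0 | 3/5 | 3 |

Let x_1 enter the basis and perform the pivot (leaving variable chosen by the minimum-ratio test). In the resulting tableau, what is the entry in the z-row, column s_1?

Ratio test on column x_1 — row 1: 12/(14/5) = 30/7; row 2: 28/(4/5) = 35; row 3: 1/(1/5) = 5. Minimum is 30/7 at row 1 (s_1 leaves); pivot element 14/5.
Divide row 1 by 14/5; eliminate column x_1 from the other rows.
z-row update in column s_1: 0 − (-17/5)·(5/14) = 17/14.

17/14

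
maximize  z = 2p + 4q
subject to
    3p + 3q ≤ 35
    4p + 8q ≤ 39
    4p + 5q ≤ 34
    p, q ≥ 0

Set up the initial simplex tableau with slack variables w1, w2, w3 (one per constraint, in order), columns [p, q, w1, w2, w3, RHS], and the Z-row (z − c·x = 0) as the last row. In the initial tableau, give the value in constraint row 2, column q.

Constraint 2 has coefficient 8 on q.

8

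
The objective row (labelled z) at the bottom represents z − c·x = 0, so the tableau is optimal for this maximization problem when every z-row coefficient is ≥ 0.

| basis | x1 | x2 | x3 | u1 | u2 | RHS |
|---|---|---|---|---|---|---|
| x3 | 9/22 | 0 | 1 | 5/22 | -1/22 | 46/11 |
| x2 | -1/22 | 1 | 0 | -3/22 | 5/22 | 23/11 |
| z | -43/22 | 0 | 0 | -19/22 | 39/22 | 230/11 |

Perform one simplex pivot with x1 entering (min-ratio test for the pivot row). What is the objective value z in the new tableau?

368/9

Ratio test on column x1 — row 1: (46/11)/(9/22) = 92/9; row 2: entry -1/22 ≤ 0. Minimum is 92/9 at row 1 (x3 leaves); pivot element 9/22.
Pivot on row 1; the z-row RHS becomes 230/11 − (-43/22)·(92/9) = 368/9.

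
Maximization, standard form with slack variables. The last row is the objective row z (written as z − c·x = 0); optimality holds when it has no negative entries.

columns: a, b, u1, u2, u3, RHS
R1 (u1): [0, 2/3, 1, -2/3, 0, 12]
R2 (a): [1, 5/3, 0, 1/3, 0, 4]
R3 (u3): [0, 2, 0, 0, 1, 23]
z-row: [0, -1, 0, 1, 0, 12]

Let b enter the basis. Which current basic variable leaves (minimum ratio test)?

Column b entries and ratios — u1: 12/(2/3) = 18; a: 4/(5/3) = 12/5; u3: 23/2 = 23/2.
Smallest ratio is 12/5 in the row of a, so a leaves.

a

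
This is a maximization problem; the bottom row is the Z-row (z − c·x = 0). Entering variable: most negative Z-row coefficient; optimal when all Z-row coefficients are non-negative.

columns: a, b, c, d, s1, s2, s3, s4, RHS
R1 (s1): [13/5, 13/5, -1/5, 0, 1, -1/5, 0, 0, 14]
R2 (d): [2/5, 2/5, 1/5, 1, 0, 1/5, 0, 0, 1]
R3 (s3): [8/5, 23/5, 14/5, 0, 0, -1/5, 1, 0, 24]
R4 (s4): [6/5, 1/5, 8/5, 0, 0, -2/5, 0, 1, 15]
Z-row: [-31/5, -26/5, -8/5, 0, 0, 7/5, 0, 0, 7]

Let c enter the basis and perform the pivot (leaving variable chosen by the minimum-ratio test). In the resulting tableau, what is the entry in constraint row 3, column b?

Ratio test on column c — row 1: entry -1/5 ≤ 0; row 2: 1/(1/5) = 5; row 3: 24/(14/5) = 60/7; row 4: 15/(8/5) = 75/8. Minimum is 5 at row 2 (d leaves); pivot element 1/5.
Divide row 2 by 1/5; eliminate column c from the other rows.
Row 3 update in column b: 23/5 − (14/5)·2 = -1.

-1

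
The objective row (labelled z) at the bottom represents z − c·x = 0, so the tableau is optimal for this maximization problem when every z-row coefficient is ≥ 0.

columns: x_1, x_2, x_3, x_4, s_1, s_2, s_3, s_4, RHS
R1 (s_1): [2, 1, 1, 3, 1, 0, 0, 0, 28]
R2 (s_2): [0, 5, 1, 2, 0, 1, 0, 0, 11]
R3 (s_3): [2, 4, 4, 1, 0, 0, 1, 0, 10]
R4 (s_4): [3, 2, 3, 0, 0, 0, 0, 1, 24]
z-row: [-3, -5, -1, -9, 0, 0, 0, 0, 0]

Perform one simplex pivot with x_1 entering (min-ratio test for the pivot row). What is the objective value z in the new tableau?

Ratio test on column x_1 — row 1: 28/2 = 14; row 2: entry 0 ≤ 0; row 3: 10/2 = 5; row 4: 24/3 = 8. Minimum is 5 at row 3 (s_3 leaves); pivot element 2.
Pivot on row 3; the z-row RHS becomes 0 − (-3)·5 = 15.

15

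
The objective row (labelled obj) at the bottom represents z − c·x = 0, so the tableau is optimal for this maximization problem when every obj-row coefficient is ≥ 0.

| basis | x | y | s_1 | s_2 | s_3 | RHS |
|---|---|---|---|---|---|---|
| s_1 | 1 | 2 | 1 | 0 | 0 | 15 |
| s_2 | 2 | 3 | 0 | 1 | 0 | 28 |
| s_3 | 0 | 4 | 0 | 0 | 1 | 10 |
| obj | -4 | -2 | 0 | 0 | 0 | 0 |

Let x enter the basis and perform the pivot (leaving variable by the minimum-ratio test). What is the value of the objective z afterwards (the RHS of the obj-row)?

Ratio test on column x — row 1: 15/1 = 15; row 2: 28/2 = 14; row 3: entry 0 ≤ 0. Minimum is 14 at row 2 (s_2 leaves); pivot element 2.
Pivot on row 2; the obj-row RHS becomes 0 − (-4)·14 = 56.

56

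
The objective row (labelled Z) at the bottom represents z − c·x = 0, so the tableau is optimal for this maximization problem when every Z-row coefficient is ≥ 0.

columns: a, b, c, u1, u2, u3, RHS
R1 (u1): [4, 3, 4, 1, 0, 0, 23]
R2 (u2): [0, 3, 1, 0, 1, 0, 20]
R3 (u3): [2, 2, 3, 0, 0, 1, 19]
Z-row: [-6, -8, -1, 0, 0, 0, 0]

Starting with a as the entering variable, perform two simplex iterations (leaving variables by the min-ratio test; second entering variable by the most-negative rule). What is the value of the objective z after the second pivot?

347/6

Ratio test on column a — row 1: 23/4 = 23/4; row 2: entry 0 ≤ 0; row 3: 19/2 = 19/2. Minimum is 23/4 at row 1 (u1 leaves); pivot element 4.
Pivot on row 1; the Z-row RHS becomes 0 − (-6)·(23/4) = 69/2.
Next entering variable (most negative Z-row entry -7/2): b.
Ratio test on column b — row 1: (23/4)/(3/4) = 23/3; row 2: 20/3 = 20/3; row 3: (15/2)/(1/2) = 15. Minimum is 20/3 at row 2 (u2 leaves); pivot element 3.
After the second pivot the Z-row RHS is 69/2 − (-7/2)·(20/3) = 347/6.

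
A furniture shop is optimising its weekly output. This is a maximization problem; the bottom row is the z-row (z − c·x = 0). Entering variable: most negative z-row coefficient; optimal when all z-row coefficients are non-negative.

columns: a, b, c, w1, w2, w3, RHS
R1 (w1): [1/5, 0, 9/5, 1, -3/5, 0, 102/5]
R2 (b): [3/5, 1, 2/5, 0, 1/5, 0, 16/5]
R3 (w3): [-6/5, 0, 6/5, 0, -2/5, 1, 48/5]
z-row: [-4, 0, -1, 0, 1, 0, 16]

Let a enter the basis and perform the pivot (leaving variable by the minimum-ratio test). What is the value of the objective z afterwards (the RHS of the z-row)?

Ratio test on column a — row 1: (102/5)/(1/5) = 102; row 2: (16/5)/(3/5) = 16/3; row 3: entry -6/5 ≤ 0. Minimum is 16/3 at row 2 (b leaves); pivot element 3/5.
Pivot on row 2; the z-row RHS becomes 16 − (-4)·(16/3) = 112/3.

112/3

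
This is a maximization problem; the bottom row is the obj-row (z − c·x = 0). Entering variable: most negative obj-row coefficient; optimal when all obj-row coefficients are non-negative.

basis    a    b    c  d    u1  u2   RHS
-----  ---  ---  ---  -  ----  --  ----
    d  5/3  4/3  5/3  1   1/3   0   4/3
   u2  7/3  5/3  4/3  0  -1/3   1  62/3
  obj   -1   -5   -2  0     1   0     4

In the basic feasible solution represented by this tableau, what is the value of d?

d is basic (row 1); its value is the RHS of that row, 4/3.

4/3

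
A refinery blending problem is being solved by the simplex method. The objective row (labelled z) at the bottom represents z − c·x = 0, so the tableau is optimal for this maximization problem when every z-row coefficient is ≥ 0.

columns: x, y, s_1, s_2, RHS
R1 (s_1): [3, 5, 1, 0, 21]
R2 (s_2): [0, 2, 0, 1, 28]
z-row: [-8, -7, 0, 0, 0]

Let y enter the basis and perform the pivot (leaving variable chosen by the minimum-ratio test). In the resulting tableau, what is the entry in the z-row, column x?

Ratio test on column y — row 1: 21/5 = 21/5; row 2: 28/2 = 14. Minimum is 21/5 at row 1 (s_1 leaves); pivot element 5.
Divide row 1 by 5; eliminate column y from the other rows.
z-row update in column x: -8 − (-7)·(3/5) = -19/5.

-19/5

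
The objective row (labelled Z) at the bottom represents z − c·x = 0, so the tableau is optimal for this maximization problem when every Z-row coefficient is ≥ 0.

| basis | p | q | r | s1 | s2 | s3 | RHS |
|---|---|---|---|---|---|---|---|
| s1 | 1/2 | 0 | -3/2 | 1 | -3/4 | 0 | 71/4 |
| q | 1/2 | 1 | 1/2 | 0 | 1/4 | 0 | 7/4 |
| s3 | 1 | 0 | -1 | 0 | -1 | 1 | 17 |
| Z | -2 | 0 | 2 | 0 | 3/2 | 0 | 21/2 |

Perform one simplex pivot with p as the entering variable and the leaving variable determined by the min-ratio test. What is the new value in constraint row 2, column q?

Ratio test on column p — row 1: (71/4)/(1/2) = 71/2; row 2: (7/4)/(1/2) = 7/2; row 3: 17/1 = 17. Minimum is 7/2 at row 2 (q leaves); pivot element 1/2.
Divide row 2 by 1/2; eliminate column p from the other rows.
In the new row 2, the q entry is the old entry divided by the pivot: 1/(1/2) = 2.

2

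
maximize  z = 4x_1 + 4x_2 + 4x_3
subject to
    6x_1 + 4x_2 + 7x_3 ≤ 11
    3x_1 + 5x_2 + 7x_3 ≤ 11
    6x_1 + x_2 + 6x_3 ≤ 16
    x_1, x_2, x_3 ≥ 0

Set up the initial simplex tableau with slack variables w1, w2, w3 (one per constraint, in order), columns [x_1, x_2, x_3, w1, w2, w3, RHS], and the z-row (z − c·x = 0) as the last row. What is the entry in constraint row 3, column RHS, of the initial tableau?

16

The RHS of constraint 3 is b_3 = 16.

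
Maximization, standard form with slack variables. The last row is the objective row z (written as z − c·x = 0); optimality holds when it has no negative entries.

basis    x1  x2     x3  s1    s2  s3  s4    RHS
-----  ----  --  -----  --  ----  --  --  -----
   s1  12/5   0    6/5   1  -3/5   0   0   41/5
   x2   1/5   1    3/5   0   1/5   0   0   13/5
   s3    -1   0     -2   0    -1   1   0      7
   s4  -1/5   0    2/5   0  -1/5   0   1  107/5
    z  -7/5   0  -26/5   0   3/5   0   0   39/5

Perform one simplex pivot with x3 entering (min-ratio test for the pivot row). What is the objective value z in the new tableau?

Ratio test on column x3 — row 1: (41/5)/(6/5) = 41/6; row 2: (13/5)/(3/5) = 13/3; row 3: entry -2 ≤ 0; row 4: (107/5)/(2/5) = 107/2. Minimum is 13/3 at row 2 (x2 leaves); pivot element 3/5.
Pivot on row 2; the z-row RHS becomes 39/5 − (-26/5)·(13/3) = 91/3.

91/3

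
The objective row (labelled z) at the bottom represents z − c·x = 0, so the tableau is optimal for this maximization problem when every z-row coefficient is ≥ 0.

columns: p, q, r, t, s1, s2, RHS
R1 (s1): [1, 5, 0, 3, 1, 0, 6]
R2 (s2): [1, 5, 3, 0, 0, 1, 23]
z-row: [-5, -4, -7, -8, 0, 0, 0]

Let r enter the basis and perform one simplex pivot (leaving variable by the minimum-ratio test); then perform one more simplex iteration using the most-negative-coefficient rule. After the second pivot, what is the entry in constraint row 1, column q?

Ratio test on column r — row 1: entry 0 ≤ 0; row 2: 23/3 = 23/3. Minimum is 23/3 at row 2 (s2 leaves); pivot element 3.
Divide row 2 by 3; eliminate column r from the other rows.
Second iteration: most negative z-row entry is -8 in column t, so t enters.
Ratio test on column t — row 1: 6/3 = 2; row 2: entry 0 ≤ 0. Minimum is 2 at row 1 (s1 leaves); pivot element 3.
Divide row 1 by 3; eliminate column t from the other rows.
After both pivots, the entry at constraint row 1, column q is 5/3.

5/3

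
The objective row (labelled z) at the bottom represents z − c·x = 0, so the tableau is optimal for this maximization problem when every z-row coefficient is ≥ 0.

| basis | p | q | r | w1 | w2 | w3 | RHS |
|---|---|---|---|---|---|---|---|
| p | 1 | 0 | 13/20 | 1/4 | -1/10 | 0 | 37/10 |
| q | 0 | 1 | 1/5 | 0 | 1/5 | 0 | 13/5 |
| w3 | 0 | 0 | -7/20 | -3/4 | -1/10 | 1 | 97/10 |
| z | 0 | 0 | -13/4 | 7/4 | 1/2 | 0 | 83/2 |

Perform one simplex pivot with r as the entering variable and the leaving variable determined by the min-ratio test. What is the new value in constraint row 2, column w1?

Ratio test on column r — row 1: (37/10)/(13/20) = 74/13; row 2: (13/5)/(1/5) = 13; row 3: entry -7/20 ≤ 0. Minimum is 74/13 at row 1 (p leaves); pivot element 13/20.
Divide row 1 by 13/20; eliminate column r from the other rows.
Row 2 update in column w1: 0 − (1/5)·(5/13) = -1/13.

-1/13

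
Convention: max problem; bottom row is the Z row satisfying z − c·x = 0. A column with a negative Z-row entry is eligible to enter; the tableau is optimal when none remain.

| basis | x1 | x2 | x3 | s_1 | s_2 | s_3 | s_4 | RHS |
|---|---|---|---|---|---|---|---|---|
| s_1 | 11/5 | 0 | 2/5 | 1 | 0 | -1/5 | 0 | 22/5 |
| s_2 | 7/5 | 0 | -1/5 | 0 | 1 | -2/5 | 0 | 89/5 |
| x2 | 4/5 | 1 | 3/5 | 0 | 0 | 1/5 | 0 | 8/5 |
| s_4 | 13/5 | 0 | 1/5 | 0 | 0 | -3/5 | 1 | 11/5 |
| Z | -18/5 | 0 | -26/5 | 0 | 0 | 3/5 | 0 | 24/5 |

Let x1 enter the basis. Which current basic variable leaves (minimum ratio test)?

s_4

Column x1 entries and ratios — s_1: (22/5)/(11/5) = 2; s_2: (89/5)/(7/5) = 89/7; x2: (8/5)/(4/5) = 2; s_4: (11/5)/(13/5) = 11/13.
Smallest ratio is 11/13 in the row of s_4, so s_4 leaves.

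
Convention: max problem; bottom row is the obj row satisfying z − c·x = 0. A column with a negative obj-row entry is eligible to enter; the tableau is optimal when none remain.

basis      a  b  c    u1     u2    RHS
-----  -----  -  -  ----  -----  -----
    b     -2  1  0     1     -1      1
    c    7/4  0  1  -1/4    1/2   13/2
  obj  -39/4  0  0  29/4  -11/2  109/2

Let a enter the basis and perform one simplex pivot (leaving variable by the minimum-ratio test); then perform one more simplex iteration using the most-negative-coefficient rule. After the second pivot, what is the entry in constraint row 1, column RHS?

Ratio test on column a — row 1: entry -2 ≤ 0; row 2: (13/2)/(7/4) = 26/7. Minimum is 26/7 at row 2 (c leaves); pivot element 7/4.
Divide row 2 by 7/4; eliminate column a from the other rows.
Second iteration: most negative obj-row entry is -19/7 in column u2, so u2 enters.
Ratio test on column u2 — row 1: entry -3/7 ≤ 0; row 2: (26/7)/(2/7) = 13. Minimum is 13 at row 2 (a leaves); pivot element 2/7.
Divide row 2 by 2/7; eliminate column u2 from the other rows.
After both pivots, the entry at constraint row 1, column RHS is 14.

14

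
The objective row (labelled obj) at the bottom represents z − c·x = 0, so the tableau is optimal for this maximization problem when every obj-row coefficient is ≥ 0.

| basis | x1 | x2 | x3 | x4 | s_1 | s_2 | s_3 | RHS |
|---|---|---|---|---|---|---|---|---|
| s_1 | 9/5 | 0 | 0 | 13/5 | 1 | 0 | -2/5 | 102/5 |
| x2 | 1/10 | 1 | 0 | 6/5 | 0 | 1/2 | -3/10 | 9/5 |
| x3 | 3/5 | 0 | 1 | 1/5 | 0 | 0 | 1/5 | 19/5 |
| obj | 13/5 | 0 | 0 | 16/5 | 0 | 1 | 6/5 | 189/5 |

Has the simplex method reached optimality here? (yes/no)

yes

Every obj-row coefficient is ≥ 0, so the tableau is optimal.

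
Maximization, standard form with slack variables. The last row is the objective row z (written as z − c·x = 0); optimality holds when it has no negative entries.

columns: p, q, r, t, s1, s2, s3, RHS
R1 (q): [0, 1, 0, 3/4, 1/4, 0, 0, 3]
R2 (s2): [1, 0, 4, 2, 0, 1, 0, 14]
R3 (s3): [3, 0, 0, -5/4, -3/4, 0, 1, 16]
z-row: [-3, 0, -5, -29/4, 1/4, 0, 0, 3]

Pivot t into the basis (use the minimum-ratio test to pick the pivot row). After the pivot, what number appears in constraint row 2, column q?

-8/3

Ratio test on column t — row 1: 3/(3/4) = 4; row 2: 14/2 = 7; row 3: entry -5/4 ≤ 0. Minimum is 4 at row 1 (q leaves); pivot element 3/4.
Divide row 1 by 3/4; eliminate column t from the other rows.
Row 2 update in column q: 0 − 2·(4/3) = -8/3.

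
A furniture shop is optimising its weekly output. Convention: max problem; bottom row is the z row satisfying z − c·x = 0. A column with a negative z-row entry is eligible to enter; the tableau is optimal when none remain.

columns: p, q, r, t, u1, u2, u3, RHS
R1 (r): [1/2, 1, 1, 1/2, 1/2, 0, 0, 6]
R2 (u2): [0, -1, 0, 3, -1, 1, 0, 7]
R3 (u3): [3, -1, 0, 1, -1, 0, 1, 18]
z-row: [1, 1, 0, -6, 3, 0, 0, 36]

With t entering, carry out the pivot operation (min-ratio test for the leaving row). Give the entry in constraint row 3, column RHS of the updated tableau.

Ratio test on column t — row 1: 6/(1/2) = 12; row 2: 7/3 = 7/3; row 3: 18/1 = 18. Minimum is 7/3 at row 2 (u2 leaves); pivot element 3.
Divide row 2 by 3; eliminate column t from the other rows.
Row 3 update in column RHS: 18 − 1·(7/3) = 47/3.

47/3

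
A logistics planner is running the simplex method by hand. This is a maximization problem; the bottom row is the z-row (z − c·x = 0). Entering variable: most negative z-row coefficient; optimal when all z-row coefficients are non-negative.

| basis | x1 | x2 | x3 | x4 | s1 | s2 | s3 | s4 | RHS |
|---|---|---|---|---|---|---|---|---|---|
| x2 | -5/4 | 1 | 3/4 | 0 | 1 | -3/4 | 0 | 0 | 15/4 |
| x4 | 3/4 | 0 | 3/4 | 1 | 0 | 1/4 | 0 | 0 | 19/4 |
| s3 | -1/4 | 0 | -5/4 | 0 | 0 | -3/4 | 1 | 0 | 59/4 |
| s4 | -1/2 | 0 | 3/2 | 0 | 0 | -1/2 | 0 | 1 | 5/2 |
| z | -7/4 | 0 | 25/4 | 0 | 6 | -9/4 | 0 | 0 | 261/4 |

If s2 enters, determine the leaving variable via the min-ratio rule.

Column s2 entries and ratios — x2: -3/4 ≤ 0, skip; x4: (19/4)/(1/4) = 19; s3: -3/4 ≤ 0, skip; s4: -1/2 ≤ 0, skip.
Smallest ratio is 19 in the row of x4, so x4 leaves.

x4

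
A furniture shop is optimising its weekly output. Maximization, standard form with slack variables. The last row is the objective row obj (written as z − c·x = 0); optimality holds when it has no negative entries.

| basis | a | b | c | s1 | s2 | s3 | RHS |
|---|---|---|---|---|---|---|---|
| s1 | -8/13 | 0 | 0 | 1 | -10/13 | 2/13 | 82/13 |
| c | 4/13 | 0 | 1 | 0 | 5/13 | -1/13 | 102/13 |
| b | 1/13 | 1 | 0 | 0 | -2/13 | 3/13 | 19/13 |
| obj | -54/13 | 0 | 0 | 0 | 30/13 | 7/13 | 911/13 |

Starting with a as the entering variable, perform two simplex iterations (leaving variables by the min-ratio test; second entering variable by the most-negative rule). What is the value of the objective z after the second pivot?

161

Ratio test on column a — row 1: entry -8/13 ≤ 0; row 2: (102/13)/(4/13) = 51/2; row 3: (19/13)/(1/13) = 19. Minimum is 19 at row 3 (b leaves); pivot element 1/13.
Pivot on row 3; the obj-row RHS becomes 911/13 − (-54/13)·19 = 149.
Next entering variable (most negative obj-row entry -6): s2.
Ratio test on column s2 — row 1: entry -2 ≤ 0; row 2: 2/1 = 2; row 3: entry -2 ≤ 0. Minimum is 2 at row 2 (c leaves); pivot element 1.
After the second pivot the obj-row RHS is 149 − (-6)·2 = 161.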